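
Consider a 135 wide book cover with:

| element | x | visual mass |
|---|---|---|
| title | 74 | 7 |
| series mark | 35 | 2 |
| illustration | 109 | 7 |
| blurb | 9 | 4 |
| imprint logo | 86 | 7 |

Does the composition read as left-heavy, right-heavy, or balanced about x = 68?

right-heavy

Σw = 7 + 2 + 7 + 4 + 7 = 27.
x-moment: 7·74 + 2·35 + 7·109 + 4·9 + 7·86 = 1989; centroid 1989/27 ≈ 73.67.
73.7 vs midline 68 → right-heavy.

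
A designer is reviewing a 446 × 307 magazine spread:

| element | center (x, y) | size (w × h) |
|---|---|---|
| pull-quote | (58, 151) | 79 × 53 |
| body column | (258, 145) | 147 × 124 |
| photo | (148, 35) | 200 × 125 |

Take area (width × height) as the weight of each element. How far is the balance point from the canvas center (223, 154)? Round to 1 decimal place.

Areas: pull-quote 79·53 = 4187, body column 147·124 = 18228, photo 200·125 = 25000. Total weight = 47415.
x-moment: 4187·58 + 18228·258 + 25000·148 = 8645670; centroid 8645670/47415 ≈ 182.34.
y-moment: 4187·151 + 18228·145 + 25000·35 = 4150297; centroid 4150297/47415 ≈ 87.53.
Offset from (223, 154): Δx ≈ -40.66, Δy ≈ -66.47; distance = √(Δx² + Δy²) ≈ 77.92.

≈ 77.9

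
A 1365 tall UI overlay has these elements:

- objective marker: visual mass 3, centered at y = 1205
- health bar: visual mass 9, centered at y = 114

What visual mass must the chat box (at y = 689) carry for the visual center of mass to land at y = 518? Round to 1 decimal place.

Existing Σw = 12 (3 + 9); existing moment 3·1205 + 9·114 = 4641.
Balance at y = 518 requires (4641 + w·689) / (12 + w) = 518.
Solving: w = (518·12 − 4641) / (689 − 518) = 1575 / 171 ≈ 9.21.

w ≈ 9.2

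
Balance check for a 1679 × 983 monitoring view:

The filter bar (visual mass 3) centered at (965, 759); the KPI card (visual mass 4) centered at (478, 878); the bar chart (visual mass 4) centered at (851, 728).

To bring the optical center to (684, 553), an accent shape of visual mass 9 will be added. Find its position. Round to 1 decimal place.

(607.7, 262.1)

With the accent shape, Σw becomes 3 + 4 + 4 + 9 = 20.
Along x: (8211 + 9·x) / 20 = 684 (existing moment 3·965 + 4·478 + 4·851 = 8211) ⇒ x = (13680 − 8211) / 9 ≈ 607.67.
Along y: (8701 + 9·y) / 20 = 553 (existing moment 3·759 + 4·878 + 4·728 = 8701) ⇒ y = (11060 − 8701) / 9 ≈ 262.11.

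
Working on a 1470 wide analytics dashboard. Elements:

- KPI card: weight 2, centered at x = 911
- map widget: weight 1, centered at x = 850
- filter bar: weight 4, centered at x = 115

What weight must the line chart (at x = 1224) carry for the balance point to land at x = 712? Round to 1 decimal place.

Known weights sum to 2 + 1 + 4 = 7; their moment is 2·911 + 1·850 + 4·115 = 3132.
Set Σw·x/Σw = 712: (3132 + 1224w) = 712·(7 + w).
Rearranging, w·(1224 − 712) = 712·7 − 3132 = 1852, so w ≈ 1852/512 = 3.62.

w ≈ 3.6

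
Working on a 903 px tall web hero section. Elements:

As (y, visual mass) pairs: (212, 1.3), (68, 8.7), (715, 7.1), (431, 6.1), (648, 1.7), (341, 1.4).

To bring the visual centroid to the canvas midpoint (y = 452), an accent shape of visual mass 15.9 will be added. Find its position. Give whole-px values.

New total weight: (1.3 + 8.7 + 7.1 + 6.1 + 1.7 + 1.4) + 15.9 = 42.2.
y: need Σw·y = 42.2·452 = 19074.4. Existing = 1.3·212 + 8.7·68 + 7.1·715 + 6.1·431 + 1.7·648 + 1.4·341 = 10151.8. Remainder 8922.6 / 15.9 ≈ 561.17.

y ≈ 561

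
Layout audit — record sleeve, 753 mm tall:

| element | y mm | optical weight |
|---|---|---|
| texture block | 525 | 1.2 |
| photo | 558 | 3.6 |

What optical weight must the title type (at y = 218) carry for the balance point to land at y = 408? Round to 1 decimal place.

Known weights sum to 1.2 + 3.6 = 4.8; their moment is 1.2·525 + 3.6·558 = 2638.8.
Balance at y = 408 requires (2638.8 + w·218) / (4.8 + w) = 408.
So w = (408·4.8 − 2638.8)/(218 − 408) = -680.4/-190 ≈ 3.58.

w ≈ 3.6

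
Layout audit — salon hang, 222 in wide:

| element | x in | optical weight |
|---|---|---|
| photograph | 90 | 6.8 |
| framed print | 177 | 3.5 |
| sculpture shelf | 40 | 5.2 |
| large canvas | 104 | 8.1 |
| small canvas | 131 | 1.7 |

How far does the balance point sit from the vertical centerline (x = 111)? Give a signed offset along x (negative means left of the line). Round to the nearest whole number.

≈ -12 in

Weights sum to 6.8 + 3.5 + 5.2 + 8.1 + 1.7 = 25.3.
x-moment: 6.8·90 + 3.5·177 + 5.2·40 + 8.1·104 + 1.7·131 = 2504.6; centroid 2504.6/25.3 ≈ 99.00.
Difference: 99.00 − 111 ≈ -12.00.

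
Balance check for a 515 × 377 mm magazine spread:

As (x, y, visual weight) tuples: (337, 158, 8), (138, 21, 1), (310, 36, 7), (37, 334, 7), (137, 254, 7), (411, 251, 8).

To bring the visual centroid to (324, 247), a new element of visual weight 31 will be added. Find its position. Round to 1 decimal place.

(414.4, 302.6)

New total weight: (8 + 1 + 7 + 7 + 7 + 8) + 31 = 69.
x: target moment 69×324 = 22356; current 8·337 + 1·138 + 7·310 + 7·37 + 7·137 + 8·411 = 9510; the new element supplies 12846, so x = 12846/31 ≈ 414.39.
y: target moment 69×247 = 17043; current 8·158 + 1·21 + 7·36 + 7·334 + 7·254 + 8·251 = 7661; the new element supplies 9382, so y = 9382/31 ≈ 302.65.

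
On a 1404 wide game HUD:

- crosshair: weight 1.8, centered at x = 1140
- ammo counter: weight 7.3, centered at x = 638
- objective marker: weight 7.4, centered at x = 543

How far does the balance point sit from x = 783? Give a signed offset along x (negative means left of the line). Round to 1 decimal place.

Σw = 1.8 + 7.3 + 7.4 = 16.5.
Σw·x = 1.8·1140 + 7.3·638 + 7.4·543 = 10727.6, so x̄ = 10727.6/16.5 ≈ 650.16.
Offset from x = 783: 650.16 − 783 ≈ -132.84.

≈ -132.8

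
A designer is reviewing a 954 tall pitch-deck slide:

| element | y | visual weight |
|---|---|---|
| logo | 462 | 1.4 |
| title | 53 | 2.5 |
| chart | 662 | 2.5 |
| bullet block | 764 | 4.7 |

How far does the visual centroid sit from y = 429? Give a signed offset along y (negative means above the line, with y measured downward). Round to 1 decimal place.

≈ 113.8

Weights sum to 1.4 + 2.5 + 2.5 + 4.7 = 11.1.
y-moment: 1.4·462 + 2.5·53 + 2.5·662 + 4.7·764 = 6025.1; centroid 6025.1/11.1 ≈ 542.80.
Against y = 429, that's 542.80 − 429 = 113.80.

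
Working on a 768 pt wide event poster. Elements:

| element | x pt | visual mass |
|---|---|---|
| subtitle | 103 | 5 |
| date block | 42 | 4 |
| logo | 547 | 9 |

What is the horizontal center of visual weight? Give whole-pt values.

x ≈ 311

Σw = 5 + 4 + 9 = 18.
Σw·x = 5·103 + 4·42 + 9·547 = 5606, so x̄ = 5606/18 ≈ 311.44.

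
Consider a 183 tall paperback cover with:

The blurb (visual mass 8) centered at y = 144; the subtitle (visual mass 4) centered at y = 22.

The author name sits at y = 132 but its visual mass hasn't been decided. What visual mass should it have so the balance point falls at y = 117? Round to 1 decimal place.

Fixed elements: Σw = 8 + 4 = 12, Σw·y = 8·144 + 4·22 = 1240.
For the centroid to hit 117: (1240 + w·132) / (12 + w) = 117.
So w = (117·12 − 1240)/(132 − 117) = 164/15 ≈ 10.93.

w ≈ 10.9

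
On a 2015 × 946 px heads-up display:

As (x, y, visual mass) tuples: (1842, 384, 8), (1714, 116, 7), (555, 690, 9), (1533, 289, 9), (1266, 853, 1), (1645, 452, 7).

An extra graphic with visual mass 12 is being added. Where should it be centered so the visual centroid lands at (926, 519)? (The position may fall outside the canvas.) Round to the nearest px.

With the extra graphic, Σw becomes 8 + 7 + 9 + 9 + 1 + 7 + 12 = 53.
x: need Σw·x = 53·926 = 49078. Existing = 8·1842 + 7·1714 + 9·555 + 9·1533 + 1·1266 + 7·1645 = 58307. Remainder -9229 / 12 ≈ -769.08.
y: need Σw·y = 53·519 = 27507. Existing = 8·384 + 7·116 + 9·690 + 9·289 + 1·853 + 7·452 = 16712. Remainder 10795 / 12 ≈ 899.58.

(-769, 900)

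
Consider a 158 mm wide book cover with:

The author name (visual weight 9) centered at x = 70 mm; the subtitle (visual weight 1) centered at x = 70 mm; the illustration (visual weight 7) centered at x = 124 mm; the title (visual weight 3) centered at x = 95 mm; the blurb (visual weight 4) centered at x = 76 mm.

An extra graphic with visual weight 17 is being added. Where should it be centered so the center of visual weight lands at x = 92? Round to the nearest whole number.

After adding the extra graphic, total weight = 9 + 1 + 7 + 3 + 4 + 17 = 41.
Along x: (2157 + 17·x) / 41 = 92 (existing moment 9·70 + 1·70 + 7·124 + 3·95 + 4·76 = 2157) ⇒ x = (3772 − 2157) / 17 ≈ 95.00.

x ≈ 95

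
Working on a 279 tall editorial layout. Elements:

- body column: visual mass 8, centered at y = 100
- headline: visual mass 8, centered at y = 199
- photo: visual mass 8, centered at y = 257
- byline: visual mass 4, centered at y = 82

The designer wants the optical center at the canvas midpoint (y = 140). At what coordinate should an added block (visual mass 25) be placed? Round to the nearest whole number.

y ≈ 106

With the added block, Σw becomes 8 + 8 + 8 + 4 + 25 = 53.
y: need Σw·y = 53·140 = 7420. Existing = 8·100 + 8·199 + 8·257 + 4·82 = 4776. Remainder 2644 / 25 ≈ 105.76.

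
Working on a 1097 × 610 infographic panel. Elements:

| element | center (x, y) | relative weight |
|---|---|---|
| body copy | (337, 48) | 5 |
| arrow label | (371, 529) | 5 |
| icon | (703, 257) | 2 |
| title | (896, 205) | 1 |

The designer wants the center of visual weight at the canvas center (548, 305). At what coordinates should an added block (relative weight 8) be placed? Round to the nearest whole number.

(708, 350)

New total weight: (5 + 5 + 2 + 1) + 8 = 21.
x: target moment 21×548 = 11508; current 5·337 + 5·371 + 2·703 + 1·896 = 5842; the added block supplies 5666, so x = 5666/8 ≈ 708.25.
y: target moment 21×305 = 6405; current 5·48 + 5·529 + 2·257 + 1·205 = 3604; the added block supplies 2801, so y = 2801/8 ≈ 350.12.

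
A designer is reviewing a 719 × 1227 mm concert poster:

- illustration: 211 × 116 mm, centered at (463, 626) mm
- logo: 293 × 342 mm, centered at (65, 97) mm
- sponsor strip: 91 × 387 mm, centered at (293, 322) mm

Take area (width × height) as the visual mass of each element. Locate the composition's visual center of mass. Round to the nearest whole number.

(176, 228)

Taking area as weight: illustration 211·116 = 24476, logo 293·342 = 100206, sponsor strip 91·387 = 35217. Sum 159899.
x-moment: 24476·463 + 100206·65 + 35217·293 = 28164359; centroid 28164359/159899 ≈ 176.14.
y-moment: 24476·626 + 100206·97 + 35217·322 = 36381832; centroid 36381832/159899 ≈ 227.53.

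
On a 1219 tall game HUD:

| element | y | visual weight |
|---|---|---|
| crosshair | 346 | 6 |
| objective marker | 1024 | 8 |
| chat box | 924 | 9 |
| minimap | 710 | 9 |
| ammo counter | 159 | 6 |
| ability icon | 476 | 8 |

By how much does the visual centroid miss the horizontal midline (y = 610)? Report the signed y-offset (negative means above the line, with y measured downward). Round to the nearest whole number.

≈ 36

Total weight = 6 + 8 + 9 + 9 + 6 + 8 = 46.
Σw·y = 29736; ȳ = 29736/46 ≈ 646.43.
Offset from y = 610: 646.43 − 610 ≈ 36.43.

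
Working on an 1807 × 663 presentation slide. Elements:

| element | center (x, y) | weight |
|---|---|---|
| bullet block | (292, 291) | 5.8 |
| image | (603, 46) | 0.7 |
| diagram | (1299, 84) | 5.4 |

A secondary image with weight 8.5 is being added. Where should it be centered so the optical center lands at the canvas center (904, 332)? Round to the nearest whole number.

(1095, 541)

With the secondary image, Σw becomes 5.8 + 0.7 + 5.4 + 8.5 = 20.4.
x: need Σw·x = 20.4·904 = 18441.6. Existing = 5.8·292 + 0.7·603 + 5.4·1299 = 9130.3. Remainder 9311.3 / 8.5 ≈ 1095.45.
y: need Σw·y = 20.4·332 = 6772.8. Existing = 5.8·291 + 0.7·46 + 5.4·84 = 2173.6. Remainder 4599.2 / 8.5 ≈ 541.08.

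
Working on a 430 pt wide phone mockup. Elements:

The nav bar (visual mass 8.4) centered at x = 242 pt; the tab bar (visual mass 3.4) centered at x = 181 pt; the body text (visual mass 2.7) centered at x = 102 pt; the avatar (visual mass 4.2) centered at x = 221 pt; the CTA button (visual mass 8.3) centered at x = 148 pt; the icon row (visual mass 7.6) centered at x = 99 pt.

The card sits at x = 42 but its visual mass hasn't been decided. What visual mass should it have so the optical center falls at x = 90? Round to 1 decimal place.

w ≈ 56.6

Fixed elements: Σw = 8.4 + 3.4 + 2.7 + 4.2 + 8.3 + 7.6 = 34.6, Σw·x = 8.4·242 + 3.4·181 + 2.7·102 + 4.2·221 + 8.3·148 + 7.6·99 = 5832.6.
Set Σw·x/Σw = 90: (5832.6 + 42w) = 90·(34.6 + w).
Solving: w = (90·34.6 − 5832.6) / (42 − 90) = -2718.6 / -48 ≈ 56.64.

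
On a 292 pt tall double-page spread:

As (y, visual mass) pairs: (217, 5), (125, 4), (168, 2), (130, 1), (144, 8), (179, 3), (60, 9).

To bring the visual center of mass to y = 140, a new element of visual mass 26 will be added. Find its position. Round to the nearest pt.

With the new element, Σw becomes 5 + 4 + 2 + 1 + 8 + 3 + 9 + 26 = 58.
Along y: (4280 + 26·y) / 58 = 140 (existing moment 5·217 + 4·125 + 2·168 + 1·130 + 8·144 + 3·179 + 9·60 = 4280) ⇒ y = (8120 − 4280) / 26 ≈ 147.69.

y ≈ 148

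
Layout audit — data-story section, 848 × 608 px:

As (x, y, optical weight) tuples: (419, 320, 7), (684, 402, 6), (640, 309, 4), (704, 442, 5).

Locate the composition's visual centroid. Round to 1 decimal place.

(596.2, 368.1)

Σw = 7 + 6 + 4 + 5 = 22.
x-moment: 7·419 + 6·684 + 4·640 + 5·704 = 13117; centroid 13117/22 ≈ 596.23.
y-moment: 7·320 + 6·402 + 4·309 + 5·442 = 8098; centroid 8098/22 ≈ 368.09.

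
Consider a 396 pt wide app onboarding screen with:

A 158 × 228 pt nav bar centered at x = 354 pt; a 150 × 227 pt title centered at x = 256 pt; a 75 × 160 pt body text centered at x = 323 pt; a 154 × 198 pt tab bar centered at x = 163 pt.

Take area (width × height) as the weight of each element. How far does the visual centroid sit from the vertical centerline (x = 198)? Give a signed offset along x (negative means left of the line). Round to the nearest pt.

≈ 71 pt

Taking area as weight: nav bar 158·228 = 36024, title 150·227 = 34050, body text 75·160 = 12000, tab bar 154·198 = 30492. Sum 112566.
Σw·x = 36024·354 + 34050·256 + 12000·323 + 30492·163 = 30315492, so x̄ = 30315492/112566 ≈ 269.31.
Offset from x = 198: 269.31 − 198 ≈ 71.31.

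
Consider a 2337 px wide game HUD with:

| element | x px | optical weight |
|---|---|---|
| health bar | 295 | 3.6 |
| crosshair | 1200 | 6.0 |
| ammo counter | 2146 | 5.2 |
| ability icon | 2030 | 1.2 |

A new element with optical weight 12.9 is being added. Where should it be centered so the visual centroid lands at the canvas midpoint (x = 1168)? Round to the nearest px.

x ≈ 922

With the new element, Σw becomes 3.6 + 6.0 + 5.2 + 1.2 + 12.9 = 28.9.
Along x: (21857.2 + 12.9·x) / 28.9 = 1168 (existing moment 3.6·295 + 6.0·1200 + 5.2·2146 + 1.2·2030 = 21857.2) ⇒ x = (33755.2 − 21857.2) / 12.9 ≈ 922.33.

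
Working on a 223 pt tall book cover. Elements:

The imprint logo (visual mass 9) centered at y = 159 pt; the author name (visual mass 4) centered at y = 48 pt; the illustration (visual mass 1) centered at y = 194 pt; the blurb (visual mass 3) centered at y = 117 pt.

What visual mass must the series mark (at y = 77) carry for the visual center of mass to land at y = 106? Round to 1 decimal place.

w ≈ 12.6

Fixed elements: Σw = 9 + 4 + 1 + 3 = 17, Σw·y = 9·159 + 4·48 + 1·194 + 3·117 = 2168.
For the centroid to hit 106: (2168 + w·77) / (17 + w) = 106.
So w = (106·17 − 2168)/(77 − 106) = -366/-29 ≈ 12.62.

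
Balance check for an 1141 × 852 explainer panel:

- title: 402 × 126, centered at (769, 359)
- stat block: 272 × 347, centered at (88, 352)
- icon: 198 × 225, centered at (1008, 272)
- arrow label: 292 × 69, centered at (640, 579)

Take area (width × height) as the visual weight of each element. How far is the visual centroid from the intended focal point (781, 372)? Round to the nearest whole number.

≈ 280

Areas → weights: title 402·126 = 50652, stat block 272·347 = 94384, icon 198·225 = 44550, arrow label 292·69 = 20148; Σw = 209734.
x-moment: 50652·769 + 94384·88 + 44550·1008 + 20148·640 = 105058300; centroid 105058300/209734 ≈ 500.91.
y-moment: 50652·359 + 94384·352 + 44550·272 + 20148·579 = 75190528; centroid 75190528/209734 ≈ 358.50.
Relative to (781, 372): Δ = (-280.09, -13.50); |Δ| = √(-280.09² + -13.50²) ≈ 280.41.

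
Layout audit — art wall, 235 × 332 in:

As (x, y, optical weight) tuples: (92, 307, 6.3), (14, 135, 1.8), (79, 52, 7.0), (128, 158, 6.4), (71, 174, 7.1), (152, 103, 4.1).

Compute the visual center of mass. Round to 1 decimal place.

(94.9, 159.3)

Total weight = 6.3 + 1.8 + 7.0 + 6.4 + 7.1 + 4.1 = 32.7.
Σw·x = 3104.3; x̄ = 3104.3/32.7 ≈ 94.93.
y: moment 5210.0 / weight 32.7 ≈ 159.33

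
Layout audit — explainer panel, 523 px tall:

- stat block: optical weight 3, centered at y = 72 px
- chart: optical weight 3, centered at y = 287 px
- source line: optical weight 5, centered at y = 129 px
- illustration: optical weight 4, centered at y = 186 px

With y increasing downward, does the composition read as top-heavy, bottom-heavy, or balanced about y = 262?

top-heavy

Σw = 3 + 3 + 5 + 4 = 15.
y: (3·72 + 3·287 + 5·129 + 4·186) / 15 = 2466 / 15 ≈ 164.40
164.4 lies above (smaller y than) the midline 262, so the layout is top-heavy.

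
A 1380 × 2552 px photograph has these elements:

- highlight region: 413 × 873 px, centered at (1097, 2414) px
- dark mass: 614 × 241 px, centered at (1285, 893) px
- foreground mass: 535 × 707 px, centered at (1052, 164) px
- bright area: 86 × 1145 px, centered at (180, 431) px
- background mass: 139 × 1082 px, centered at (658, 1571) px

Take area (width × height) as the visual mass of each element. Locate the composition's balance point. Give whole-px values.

Taking area as weight: highlight region 413·873 = 360549, dark mass 614·241 = 147974, foreground mass 535·707 = 378245, bright area 86·1145 = 98470, background mass 139·1082 = 150398. Sum 1135636.
x-moment: 360549·1097 + 147974·1285 + 378245·1052 + 98470·180 + 150398·658 = 1100269067; centroid 1100269067/1135636 ≈ 968.86.
y-moment: 360549·2414 + 147974·893 + 378245·164 + 98470·431 + 150398·1571 = 1343254076; centroid 1343254076/1135636 ≈ 1182.82.

(969, 1183)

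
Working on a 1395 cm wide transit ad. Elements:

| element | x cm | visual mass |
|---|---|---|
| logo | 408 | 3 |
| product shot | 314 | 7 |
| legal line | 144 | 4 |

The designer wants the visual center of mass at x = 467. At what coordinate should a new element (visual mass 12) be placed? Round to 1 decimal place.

x ≈ 678.7

With the new element, Σw becomes 3 + 7 + 4 + 12 = 26.
x: need Σw·x = 26·467 = 12142. Existing = 3·408 + 7·314 + 4·144 = 3998. Remainder 8144 / 12 ≈ 678.67.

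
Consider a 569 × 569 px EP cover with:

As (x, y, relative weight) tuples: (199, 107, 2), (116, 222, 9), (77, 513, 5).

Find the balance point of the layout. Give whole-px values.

Total weight = 2 + 9 + 5 = 16.
Σw·x = 2·199 + 9·116 + 5·77 = 1827, so x̄ = 1827/16 ≈ 114.19.
Σw·y = 2·107 + 9·222 + 5·513 = 4777, so ȳ = 4777/16 ≈ 298.56.

(114, 299)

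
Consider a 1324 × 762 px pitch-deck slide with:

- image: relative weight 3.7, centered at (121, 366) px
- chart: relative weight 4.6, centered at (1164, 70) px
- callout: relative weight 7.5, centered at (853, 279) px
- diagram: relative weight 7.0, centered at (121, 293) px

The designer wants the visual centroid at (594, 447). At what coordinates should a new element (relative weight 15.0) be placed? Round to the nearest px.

(627, 738)

New total weight: (3.7 + 4.6 + 7.5 + 7.0) + 15.0 = 37.8.
x: need Σw·x = 37.8·594 = 22453.2. Existing = 3.7·121 + 4.6·1164 + 7.5·853 + 7.0·121 = 13046.6. Remainder 9406.6 / 15.0 ≈ 627.11.
y: need Σw·y = 37.8·447 = 16896.6. Existing = 3.7·366 + 4.6·70 + 7.5·279 + 7.0·293 = 5819.7. Remainder 11076.9 / 15.0 ≈ 738.46.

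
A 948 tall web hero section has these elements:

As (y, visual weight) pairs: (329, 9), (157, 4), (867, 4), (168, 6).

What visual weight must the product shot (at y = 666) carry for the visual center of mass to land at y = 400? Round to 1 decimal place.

w ≈ 4.3

Fixed elements: Σw = 9 + 4 + 4 + 6 = 23, Σw·y = 9·329 + 4·157 + 4·867 + 6·168 = 8065.
Set Σw·y/Σw = 400: (8065 + 666w) = 400·(23 + w).
Rearranging, w·(666 − 400) = 400·23 − 8065 = 1135, so w ≈ 1135/266 = 4.27.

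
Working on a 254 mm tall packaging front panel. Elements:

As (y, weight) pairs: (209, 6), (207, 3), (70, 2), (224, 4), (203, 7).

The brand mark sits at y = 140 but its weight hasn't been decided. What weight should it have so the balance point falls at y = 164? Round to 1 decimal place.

w ≈ 30.2

Fixed elements: Σw = 6 + 3 + 2 + 4 + 7 = 22, Σw·y = 6·209 + 3·207 + 2·70 + 4·224 + 7·203 = 4332.
Balance at y = 164 requires (4332 + w·140) / (22 + w) = 164.
Rearranging, w·(140 − 164) = 164·22 − 4332 = -724, so w ≈ -724/-24 = 30.17.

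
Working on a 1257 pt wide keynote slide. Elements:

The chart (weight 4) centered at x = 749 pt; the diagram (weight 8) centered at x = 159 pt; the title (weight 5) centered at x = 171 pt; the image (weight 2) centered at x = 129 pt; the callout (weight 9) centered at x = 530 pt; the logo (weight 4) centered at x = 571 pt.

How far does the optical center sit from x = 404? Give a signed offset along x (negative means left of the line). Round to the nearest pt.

Weights sum to 4 + 8 + 5 + 2 + 9 + 4 = 32.
Σw·x = 12435; x̄ = 12435/32 ≈ 388.59.
Difference: 388.59 − 404 ≈ -15.41.

≈ -15 pt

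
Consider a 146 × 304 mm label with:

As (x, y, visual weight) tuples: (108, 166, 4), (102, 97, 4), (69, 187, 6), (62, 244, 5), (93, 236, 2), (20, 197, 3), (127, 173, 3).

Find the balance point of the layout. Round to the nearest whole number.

(81, 184)

Weights sum to 4 + 4 + 6 + 5 + 2 + 3 + 3 = 27.
x: (4·108 + 4·102 + 6·69 + 5·62 + 2·93 + 3·20 + 3·127) / 27 = 2191 / 27 ≈ 81.15
y: (4·166 + 4·97 + 6·187 + 5·244 + 2·236 + 3·197 + 3·173) / 27 = 4976 / 27 ≈ 184.30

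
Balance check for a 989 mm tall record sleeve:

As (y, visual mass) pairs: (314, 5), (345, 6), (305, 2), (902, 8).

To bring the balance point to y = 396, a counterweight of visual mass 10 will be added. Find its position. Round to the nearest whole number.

y ≈ 81

After adding the counterweight, total weight = 5 + 6 + 2 + 8 + 10 = 31.
y: need Σw·y = 31·396 = 12276. Existing = 5·314 + 6·345 + 2·305 + 8·902 = 11466. Remainder 810 / 10 ≈ 81.00.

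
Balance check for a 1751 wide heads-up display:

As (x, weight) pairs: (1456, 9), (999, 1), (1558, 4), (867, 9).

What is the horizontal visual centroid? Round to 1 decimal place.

Weights sum to 9 + 1 + 4 + 9 = 23.
Σw·x = 9·1456 + 1·999 + 4·1558 + 9·867 = 28138, so x̄ = 28138/23 ≈ 1223.39.

x ≈ 1223.4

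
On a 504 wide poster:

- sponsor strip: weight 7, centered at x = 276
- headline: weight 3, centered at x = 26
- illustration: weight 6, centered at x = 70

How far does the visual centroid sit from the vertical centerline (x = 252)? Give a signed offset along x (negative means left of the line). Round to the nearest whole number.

≈ -100

Σw = 7 + 3 + 6 = 16.
Σw·x = 7·276 + 3·26 + 6·70 = 2430, so x̄ = 2430/16 ≈ 151.88.
Against x = 252, that's 151.88 − 252 = -100.12.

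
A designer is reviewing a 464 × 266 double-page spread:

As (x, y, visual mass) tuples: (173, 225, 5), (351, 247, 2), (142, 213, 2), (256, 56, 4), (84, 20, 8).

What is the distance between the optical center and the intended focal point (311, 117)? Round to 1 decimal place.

≈ 142.1

Σw = 5 + 2 + 2 + 4 + 8 = 21.
x-moment: 5·173 + 2·351 + 2·142 + 4·256 + 8·84 = 3547; centroid 3547/21 ≈ 168.90.
y-moment: 5·225 + 2·247 + 2·213 + 4·56 + 8·20 = 2429; centroid 2429/21 ≈ 115.67.
From (311, 117): dx = -142.10, dy = -1.33, so the distance is √(dx²+dy²) ≈ 142.10.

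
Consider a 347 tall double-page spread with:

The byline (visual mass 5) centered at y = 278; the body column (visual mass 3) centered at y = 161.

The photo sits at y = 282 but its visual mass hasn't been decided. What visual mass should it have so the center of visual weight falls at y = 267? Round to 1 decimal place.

Existing Σw = 8 (5 + 3); existing moment 5·278 + 3·161 = 1873.
Balance at y = 267 requires (1873 + w·282) / (8 + w) = 267.
Solving: w = (267·8 − 1873) / (282 − 267) = 263 / 15 ≈ 17.53.

w ≈ 17.5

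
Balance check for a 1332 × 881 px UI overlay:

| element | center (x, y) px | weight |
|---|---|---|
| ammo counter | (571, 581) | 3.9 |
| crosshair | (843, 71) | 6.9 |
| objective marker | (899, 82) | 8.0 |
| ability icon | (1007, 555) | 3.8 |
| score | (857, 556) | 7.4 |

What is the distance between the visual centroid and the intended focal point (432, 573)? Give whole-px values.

≈ 485 px

Σw = 3.9 + 6.9 + 8.0 + 3.8 + 7.4 = 30.0.
x-moment: 3.9·571 + 6.9·843 + 8.0·899 + 3.8·1007 + 7.4·857 = 25404.0; centroid 25404.0/30.0 ≈ 846.80.
y-moment: 3.9·581 + 6.9·71 + 8.0·82 + 3.8·555 + 7.4·556 = 9635.2; centroid 9635.2/30.0 ≈ 321.17.
Relative to (432, 573): Δ = (414.80, -251.83); |Δ| = √(414.80² + -251.83²) ≈ 485.26.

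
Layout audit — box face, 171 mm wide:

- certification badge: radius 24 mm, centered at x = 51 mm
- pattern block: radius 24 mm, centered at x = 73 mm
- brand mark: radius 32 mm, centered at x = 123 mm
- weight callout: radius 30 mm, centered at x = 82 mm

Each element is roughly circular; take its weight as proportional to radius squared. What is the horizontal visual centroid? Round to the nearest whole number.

x ≈ 88

Weights ∝ r²: certification badge 24² = 576, pattern block 24² = 576, brand mark 32² = 1024, weight callout 30² = 900; Σw = 3076.
x-moment: 576·51 + 576·73 + 1024·123 + 900·82 = 271176; centroid 271176/3076 ≈ 88.16.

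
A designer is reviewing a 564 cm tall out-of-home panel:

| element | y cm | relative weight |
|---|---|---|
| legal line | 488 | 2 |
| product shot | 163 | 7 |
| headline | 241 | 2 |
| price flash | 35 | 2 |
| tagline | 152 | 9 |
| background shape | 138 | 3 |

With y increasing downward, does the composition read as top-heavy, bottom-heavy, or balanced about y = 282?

Weights sum to 2 + 7 + 2 + 2 + 9 + 3 = 25.
y-moment: 2·488 + 7·163 + 2·241 + 2·35 + 9·152 + 3·138 = 4451; centroid 4451/25 ≈ 178.04.
178.0 lies above (smaller y than) the midline 282, so the layout is top-heavy.

top-heavy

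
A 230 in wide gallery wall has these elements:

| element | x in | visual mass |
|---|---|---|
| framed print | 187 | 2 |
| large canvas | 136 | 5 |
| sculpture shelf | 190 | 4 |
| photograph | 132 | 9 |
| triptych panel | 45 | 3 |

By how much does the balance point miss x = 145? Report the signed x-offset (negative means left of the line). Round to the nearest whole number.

≈ -9 in

Σw = 2 + 5 + 4 + 9 + 3 = 23.
x-moment: 2·187 + 5·136 + 4·190 + 9·132 + 3·45 = 3137; centroid 3137/23 ≈ 136.39.
Difference: 136.39 − 145 ≈ -8.61.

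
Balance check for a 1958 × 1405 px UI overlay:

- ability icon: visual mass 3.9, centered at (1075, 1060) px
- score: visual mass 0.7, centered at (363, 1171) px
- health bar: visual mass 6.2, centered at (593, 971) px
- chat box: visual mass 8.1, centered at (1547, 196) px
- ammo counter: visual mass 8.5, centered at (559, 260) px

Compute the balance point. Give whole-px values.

Total weight = 3.9 + 0.7 + 6.2 + 8.1 + 8.5 = 27.4.
x-moment: 3.9·1075 + 0.7·363 + 6.2·593 + 8.1·1547 + 8.5·559 = 25405.4; centroid 25405.4/27.4 ≈ 927.20.
y-moment: 3.9·1060 + 0.7·1171 + 6.2·971 + 8.1·196 + 8.5·260 = 14771.5; centroid 14771.5/27.4 ≈ 539.11.

(927, 539)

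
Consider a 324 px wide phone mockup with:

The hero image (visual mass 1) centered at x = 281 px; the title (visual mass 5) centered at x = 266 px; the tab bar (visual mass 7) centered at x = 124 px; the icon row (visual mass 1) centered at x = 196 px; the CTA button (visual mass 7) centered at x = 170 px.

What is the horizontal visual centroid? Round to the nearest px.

x ≈ 184

Σw = 1 + 5 + 7 + 1 + 7 = 21.
Σw·x = 1·281 + 5·266 + 7·124 + 1·196 + 7·170 = 3865, so x̄ = 3865/21 ≈ 184.05.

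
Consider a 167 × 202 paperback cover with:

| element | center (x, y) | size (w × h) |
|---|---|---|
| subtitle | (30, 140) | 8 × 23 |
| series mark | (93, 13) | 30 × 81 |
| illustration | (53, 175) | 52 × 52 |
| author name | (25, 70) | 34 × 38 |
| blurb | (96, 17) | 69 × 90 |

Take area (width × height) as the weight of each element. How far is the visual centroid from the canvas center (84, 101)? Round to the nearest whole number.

≈ 45

Areas → weights: subtitle 8·23 = 184, series mark 30·81 = 2430, illustration 52·52 = 2704, author name 34·38 = 1292, blurb 69·90 = 6210; Σw = 12820.
x-moment: 184·30 + 2430·93 + 2704·53 + 1292·25 + 6210·96 = 1003282; centroid 1003282/12820 ≈ 78.26.
y-moment: 184·140 + 2430·13 + 2704·175 + 1292·70 + 6210·17 = 726560; centroid 726560/12820 ≈ 56.67.
Offset from (84, 101): Δx ≈ -5.74, Δy ≈ -44.33; distance = √(Δx² + Δy²) ≈ 44.70.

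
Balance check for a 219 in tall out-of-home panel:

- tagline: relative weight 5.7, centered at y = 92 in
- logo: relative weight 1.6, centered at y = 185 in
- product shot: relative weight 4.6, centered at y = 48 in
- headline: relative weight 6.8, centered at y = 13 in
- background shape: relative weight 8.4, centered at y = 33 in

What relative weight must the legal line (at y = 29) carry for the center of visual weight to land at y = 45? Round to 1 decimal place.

Fixed elements: Σw = 5.7 + 1.6 + 4.6 + 6.8 + 8.4 = 27.1, Σw·y = 5.7·92 + 1.6·185 + 4.6·48 + 6.8·13 + 8.4·33 = 1406.8.
Balance at y = 45 requires (1406.8 + w·29) / (27.1 + w) = 45.
Solving: w = (45·27.1 − 1406.8) / (29 − 45) = -187.3 / -16 ≈ 11.71.

w ≈ 11.7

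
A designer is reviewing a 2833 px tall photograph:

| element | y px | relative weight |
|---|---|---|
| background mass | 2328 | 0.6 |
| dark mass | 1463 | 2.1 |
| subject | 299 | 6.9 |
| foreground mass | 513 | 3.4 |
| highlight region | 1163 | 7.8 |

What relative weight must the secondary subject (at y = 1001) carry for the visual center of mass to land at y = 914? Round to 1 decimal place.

w ≈ 19.1

Known weights sum to 0.6 + 2.1 + 6.9 + 3.4 + 7.8 = 20.8; their moment is 0.6·2328 + 2.1·1463 + 6.9·299 + 3.4·513 + 7.8·1163 = 17347.8.
Balance at y = 914 requires (17347.8 + w·1001) / (20.8 + w) = 914.
Rearranging, w·(1001 − 914) = 914·20.8 − 17347.8 = 1663.4, so w ≈ 1663.4/87 = 19.12.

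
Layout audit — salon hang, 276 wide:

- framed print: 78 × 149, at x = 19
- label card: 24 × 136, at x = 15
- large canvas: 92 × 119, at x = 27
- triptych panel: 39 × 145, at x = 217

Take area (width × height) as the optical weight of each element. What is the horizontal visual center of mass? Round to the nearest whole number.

x ≈ 57

Areas: framed print 78·149 = 11622, label card 24·136 = 3264, large canvas 92·119 = 10948, triptych panel 39·145 = 5655. Total weight = 31489.
x: (11622·19 + 3264·15 + 10948·27 + 5655·217) / 31489 = 1792509 / 31489 ≈ 56.92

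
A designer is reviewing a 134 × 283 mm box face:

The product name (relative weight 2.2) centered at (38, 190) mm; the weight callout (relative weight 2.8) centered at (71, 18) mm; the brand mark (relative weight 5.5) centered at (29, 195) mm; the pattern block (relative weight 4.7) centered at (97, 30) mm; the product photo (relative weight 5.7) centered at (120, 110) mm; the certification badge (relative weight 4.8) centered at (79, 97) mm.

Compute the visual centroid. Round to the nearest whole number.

Σw = 2.2 + 2.8 + 5.5 + 4.7 + 5.7 + 4.8 = 25.7.
Σw·x = 2.2·38 + 2.8·71 + 5.5·29 + 4.7·97 + 5.7·120 + 4.8·79 = 1961.0, so x̄ = 1961.0/25.7 ≈ 76.30.
Σw·y = 2.2·190 + 2.8·18 + 5.5·195 + 4.7·30 + 5.7·110 + 4.8·97 = 2774.5, so ȳ = 2774.5/25.7 ≈ 107.96.

(76, 108)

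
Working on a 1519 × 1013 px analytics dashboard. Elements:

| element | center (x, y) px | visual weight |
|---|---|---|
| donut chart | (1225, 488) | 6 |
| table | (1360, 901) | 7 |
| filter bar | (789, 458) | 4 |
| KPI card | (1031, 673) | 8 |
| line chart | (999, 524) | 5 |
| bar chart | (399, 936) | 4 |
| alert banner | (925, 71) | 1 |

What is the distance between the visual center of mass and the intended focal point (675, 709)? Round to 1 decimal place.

Total weight = 6 + 7 + 4 + 8 + 5 + 4 + 1 = 35.
Σw·x = 6·1225 + 7·1360 + 4·789 + 8·1031 + 5·999 + 4·399 + 1·925 = 35790, so x̄ = 35790/35 ≈ 1022.57.
Σw·y = 6·488 + 7·901 + 4·458 + 8·673 + 5·524 + 4·936 + 1·71 = 22886, so ȳ = 22886/35 ≈ 653.89.
Relative to (675, 709): Δ = (347.57, -55.11); |Δ| = √(347.57² + -55.11²) ≈ 351.91.

≈ 351.9 px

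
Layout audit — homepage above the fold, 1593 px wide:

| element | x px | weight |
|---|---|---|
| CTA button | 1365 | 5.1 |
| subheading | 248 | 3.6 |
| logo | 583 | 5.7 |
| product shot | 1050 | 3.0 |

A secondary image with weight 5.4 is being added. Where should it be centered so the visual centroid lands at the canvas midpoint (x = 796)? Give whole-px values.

With the secondary image, Σw becomes 5.1 + 3.6 + 5.7 + 3.0 + 5.4 = 22.8.
Along x: (14327.4 + 5.4·x) / 22.8 = 796 (existing moment 5.1·1365 + 3.6·248 + 5.7·583 + 3.0·1050 = 14327.4) ⇒ x = (18148.8 − 14327.4) / 5.4 ≈ 707.67.

x ≈ 708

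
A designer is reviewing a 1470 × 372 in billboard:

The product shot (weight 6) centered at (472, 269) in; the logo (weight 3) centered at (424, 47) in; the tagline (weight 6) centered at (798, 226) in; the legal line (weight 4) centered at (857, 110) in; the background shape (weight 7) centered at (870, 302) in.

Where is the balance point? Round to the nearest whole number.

Σw = 6 + 3 + 6 + 4 + 7 = 26.
x-moment: 6·472 + 3·424 + 6·798 + 4·857 + 7·870 = 18410; centroid 18410/26 ≈ 708.08.
y-moment: 6·269 + 3·47 + 6·226 + 4·110 + 7·302 = 5665; centroid 5665/26 ≈ 217.88.

(708, 218)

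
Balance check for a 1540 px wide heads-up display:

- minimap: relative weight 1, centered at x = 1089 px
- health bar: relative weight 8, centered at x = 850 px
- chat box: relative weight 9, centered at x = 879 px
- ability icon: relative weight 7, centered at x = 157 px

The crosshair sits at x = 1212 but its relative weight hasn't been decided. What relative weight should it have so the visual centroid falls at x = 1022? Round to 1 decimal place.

w ≈ 45.5

Fixed elements: Σw = 1 + 8 + 9 + 7 = 25, Σw·x = 1·1089 + 8·850 + 9·879 + 7·157 = 16899.
Balance at x = 1022 requires (16899 + w·1212) / (25 + w) = 1022.
So w = (1022·25 − 16899)/(1212 − 1022) = 8651/190 ≈ 45.53.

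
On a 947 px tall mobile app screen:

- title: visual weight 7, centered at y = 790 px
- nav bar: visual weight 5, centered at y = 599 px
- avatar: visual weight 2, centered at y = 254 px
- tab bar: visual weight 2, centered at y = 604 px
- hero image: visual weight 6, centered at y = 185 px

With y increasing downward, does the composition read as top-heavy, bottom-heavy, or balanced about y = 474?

Σw = 7 + 5 + 2 + 2 + 6 = 22.
y: (7·790 + 5·599 + 2·254 + 2·604 + 6·185) / 22 = 11351 / 22 ≈ 515.95
516.0 lies below (larger y than) the midline 474, so the layout is bottom-heavy.

bottom-heavy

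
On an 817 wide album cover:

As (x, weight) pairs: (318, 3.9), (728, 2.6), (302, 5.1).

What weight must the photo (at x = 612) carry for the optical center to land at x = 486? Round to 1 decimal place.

Existing Σw = 11.6 (3.9 + 2.6 + 5.1); existing moment 3.9·318 + 2.6·728 + 5.1·302 = 4673.2.
For the centroid to hit 486: (4673.2 + w·612) / (11.6 + w) = 486.
So w = (486·11.6 − 4673.2)/(612 − 486) = 964.4/126 ≈ 7.65.

w ≈ 7.7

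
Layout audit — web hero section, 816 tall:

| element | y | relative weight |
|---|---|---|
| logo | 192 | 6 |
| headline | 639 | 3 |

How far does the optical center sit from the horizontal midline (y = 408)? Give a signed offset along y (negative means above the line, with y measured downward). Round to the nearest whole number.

≈ -67

Total weight = 6 + 3 = 9.
y: (6·192 + 3·639) / 9 = 3069 / 9 ≈ 341.00
Offset from y = 408: 341.00 − 408 ≈ -67.00.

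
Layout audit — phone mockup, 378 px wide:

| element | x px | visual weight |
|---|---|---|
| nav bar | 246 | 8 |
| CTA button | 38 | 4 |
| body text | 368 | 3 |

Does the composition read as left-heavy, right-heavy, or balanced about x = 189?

Weights sum to 8 + 4 + 3 = 15.
Σw·x = 8·246 + 4·38 + 3·368 = 3224, so x̄ = 3224/15 ≈ 214.93.
214.9 vs midline 189 → right-heavy.

right-heavy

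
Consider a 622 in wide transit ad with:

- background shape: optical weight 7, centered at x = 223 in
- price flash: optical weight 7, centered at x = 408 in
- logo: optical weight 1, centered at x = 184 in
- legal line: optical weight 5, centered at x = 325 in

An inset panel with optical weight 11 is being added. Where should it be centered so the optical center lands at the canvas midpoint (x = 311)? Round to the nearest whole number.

New total weight: (7 + 7 + 1 + 5) + 11 = 31.
Along x: (6226 + 11·x) / 31 = 311 (existing moment 7·223 + 7·408 + 1·184 + 5·325 = 6226) ⇒ x = (9641 − 6226) / 11 ≈ 310.45.

x ≈ 310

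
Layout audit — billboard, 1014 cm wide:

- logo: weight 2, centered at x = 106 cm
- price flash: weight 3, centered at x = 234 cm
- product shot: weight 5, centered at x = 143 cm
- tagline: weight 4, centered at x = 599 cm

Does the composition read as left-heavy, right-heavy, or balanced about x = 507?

left-heavy

Σw = 2 + 3 + 5 + 4 = 14.
x: (2·106 + 3·234 + 5·143 + 4·599) / 14 = 4025 / 14 ≈ 287.50
287.5 vs midline 507 → left-heavy.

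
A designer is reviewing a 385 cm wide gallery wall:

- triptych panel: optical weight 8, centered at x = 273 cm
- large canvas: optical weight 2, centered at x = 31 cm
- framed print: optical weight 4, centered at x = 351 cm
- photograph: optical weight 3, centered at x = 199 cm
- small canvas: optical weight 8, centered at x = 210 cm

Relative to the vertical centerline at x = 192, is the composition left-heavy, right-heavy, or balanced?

right-heavy

Total weight = 8 + 2 + 4 + 3 + 8 = 25.
x-moment: 8·273 + 2·31 + 4·351 + 3·199 + 8·210 = 5927; centroid 5927/25 ≈ 237.08.
Since 237.1 is right of 192, the composition reads right-heavy.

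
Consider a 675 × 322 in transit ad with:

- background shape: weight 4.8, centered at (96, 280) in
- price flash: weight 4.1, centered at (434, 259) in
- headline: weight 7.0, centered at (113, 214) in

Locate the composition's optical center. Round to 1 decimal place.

(190.6, 245.5)

Total weight = 4.8 + 4.1 + 7.0 = 15.9.
x-moment: 4.8·96 + 4.1·434 + 7.0·113 = 3031.2; centroid 3031.2/15.9 ≈ 190.64.
y-moment: 4.8·280 + 4.1·259 + 7.0·214 = 3903.9; centroid 3903.9/15.9 ≈ 245.53.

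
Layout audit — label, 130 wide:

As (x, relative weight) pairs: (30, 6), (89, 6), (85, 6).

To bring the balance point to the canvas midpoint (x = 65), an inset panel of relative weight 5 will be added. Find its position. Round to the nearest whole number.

x ≈ 54

New total weight: (6 + 6 + 6) + 5 = 23.
x: need Σw·x = 23·65 = 1495. Existing = 6·30 + 6·89 + 6·85 = 1224. Remainder 271 / 5 ≈ 54.20.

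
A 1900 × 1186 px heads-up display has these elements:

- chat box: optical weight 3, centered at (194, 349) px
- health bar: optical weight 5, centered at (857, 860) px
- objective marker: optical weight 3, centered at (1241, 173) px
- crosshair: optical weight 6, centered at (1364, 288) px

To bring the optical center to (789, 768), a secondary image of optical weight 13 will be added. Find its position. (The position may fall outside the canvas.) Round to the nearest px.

New total weight: (3 + 5 + 3 + 6) + 13 = 30.
x: target moment 30×789 = 23670; current 3·194 + 5·857 + 3·1241 + 6·1364 = 16774; the secondary image supplies 6896, so x = 6896/13 ≈ 530.46.
y: target moment 30×768 = 23040; current 3·349 + 5·860 + 3·173 + 6·288 = 7594; the secondary image supplies 15446, so y = 15446/13 ≈ 1188.15.

(530, 1188)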